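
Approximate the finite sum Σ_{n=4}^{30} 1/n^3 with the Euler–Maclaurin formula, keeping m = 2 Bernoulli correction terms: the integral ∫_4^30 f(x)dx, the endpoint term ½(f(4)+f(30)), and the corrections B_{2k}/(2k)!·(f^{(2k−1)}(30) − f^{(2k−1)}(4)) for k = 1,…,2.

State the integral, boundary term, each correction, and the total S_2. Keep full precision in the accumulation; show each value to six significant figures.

S_2 ≈ 0.0394814

Integral: ∫_4^30 1/x^3 dx = 0.0306944.
½[f(4) + f(30)] = ½[0.0156250 + 3.70370e-05] = 0.00783102.
So far: 0.0385255.
Correction k=1: B_{2}/2! · (f^{(1)}(30) − f^{(1)}(4)) = 1/12 · (-3.70370e-06 − (-0.0117188)) = 0.000976254.
Partial sum through k=1: 0.0395017.
Correction k=2: B_{4}/4! · (f^{(3)}(30) − f^{(3)}(4)) = −1/720 · (-8.23045e-08 − (-0.0146484)) = -2.03449e-05.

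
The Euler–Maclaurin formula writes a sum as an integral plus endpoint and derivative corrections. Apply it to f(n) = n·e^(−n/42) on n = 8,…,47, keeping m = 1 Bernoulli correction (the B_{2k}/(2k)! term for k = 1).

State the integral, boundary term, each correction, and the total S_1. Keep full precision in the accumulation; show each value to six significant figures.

S_1 ≈ 525.914

∫_8^47 x·e^(−x/42) dx evaluates to 514.991.
Endpoint term: (f(8) + f(47))/2 = (6.61252 + 15.3498)/2 = 10.9811.
Integral + boundary = 525.973.
Order-1 term: 1/12 · (-0.0388798 − 0.669124) = -0.0590004.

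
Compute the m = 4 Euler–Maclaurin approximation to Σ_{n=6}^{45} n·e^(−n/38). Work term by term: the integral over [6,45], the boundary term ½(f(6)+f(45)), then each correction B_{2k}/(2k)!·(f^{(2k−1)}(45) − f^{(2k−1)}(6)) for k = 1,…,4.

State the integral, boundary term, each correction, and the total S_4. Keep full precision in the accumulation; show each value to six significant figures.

S_4 ≈ 472.084

Integral: ∫_6^45 x·e^(−x/38) dx = 462.702.
½[f(6) + f(45)] = ½[5.12364 + 13.7694] = 9.44654.
Running total after boundary: 472.149.
Order-1 term: 1/12 · (-0.0563661 − 0.719107) = -0.0646228.
Running total after k=1: 472.084.
Order-2 term: −1/720 · (0.000384771 − 0.00168074) = 1.79996e-06.
Running total after k=2: 472.084.
Order-3 term: 1/30240 · (5.59956e-07 − 1.98302e-06) = -4.70590e-11.
Running total after k=3: 472.084.
Order-4 term: −1/1209600 · (5.91032e-10 − 1.94051e-09) = 1.11564e-15.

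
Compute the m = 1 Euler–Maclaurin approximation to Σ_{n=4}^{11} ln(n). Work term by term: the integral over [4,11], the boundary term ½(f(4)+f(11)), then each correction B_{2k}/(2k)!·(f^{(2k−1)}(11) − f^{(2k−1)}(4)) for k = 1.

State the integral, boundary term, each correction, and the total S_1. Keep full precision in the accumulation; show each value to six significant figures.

S_1 ≈ 15.7105

∫_4^11 ln(x) dx evaluates to 13.8317.
½[f(4) + f(11)] = ½[1.38629 + 2.39790] = 1.89209.
Integral + boundary = 15.7238.
Correction k=1: B_{2}/2! · (f^{(1)}(11) − f^{(1)}(4)) = 1/12 · (0.0909091 − 0.250000) = -0.0132576.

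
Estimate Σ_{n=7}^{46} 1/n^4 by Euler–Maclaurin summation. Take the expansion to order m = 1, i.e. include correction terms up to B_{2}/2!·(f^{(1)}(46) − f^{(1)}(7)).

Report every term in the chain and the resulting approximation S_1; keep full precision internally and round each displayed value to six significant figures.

∫_7^46 1/x^4 dx evaluates to 0.000968393.
½[f(7) + f(46)] = ½[0.000416493 + 2.23341e-07] = 0.000208358.
Running total after boundary: 0.00117675.
Order-1 term: 1/12 · (-1.94210e-08 − (-0.000237996)) = 1.98314e-05.

S_1 ≈ 0.00119658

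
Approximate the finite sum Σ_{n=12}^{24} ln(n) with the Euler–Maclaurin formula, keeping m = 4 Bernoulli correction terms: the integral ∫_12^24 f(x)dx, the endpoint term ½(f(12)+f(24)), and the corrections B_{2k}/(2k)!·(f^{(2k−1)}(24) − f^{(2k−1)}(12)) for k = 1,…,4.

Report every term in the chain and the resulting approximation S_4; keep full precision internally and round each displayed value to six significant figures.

S_4 ≈ 37.2824

Integral: ∫_12^24 ln(x) dx = 34.4544.
Endpoint term: (f(12) + f(24))/2 = (2.48491 + 3.17805)/2 = 2.83148.
Integral + boundary = 37.2859.
k=1: B_{2}/(2)! × [f^{(1)}(24) − f^{(1)}(12)] = 1/12 × (0.0416667 − 0.0833333) = -0.00347222.
After k=1: 37.2824.
k=2: B_{4}/(4)! × [f^{(3)}(24) − f^{(3)}(12)] = −1/720 × (0.000144676 − 0.00115741) = 1.40657e-06.
After k=2: 37.2824.
k=3: B_{6}/(6)! × [f^{(5)}(24) − f^{(5)}(12)] = 1/30240 × (3.01408e-06 − 9.64506e-05) = -3.08983e-09.
After k=3: 37.2824.
k=4: B_{8}/(8)! × [f^{(7)}(24) − f^{(7)}(12)] = −1/1209600 × (1.56983e-07 − 2.00939e-05) = 1.64822e-11.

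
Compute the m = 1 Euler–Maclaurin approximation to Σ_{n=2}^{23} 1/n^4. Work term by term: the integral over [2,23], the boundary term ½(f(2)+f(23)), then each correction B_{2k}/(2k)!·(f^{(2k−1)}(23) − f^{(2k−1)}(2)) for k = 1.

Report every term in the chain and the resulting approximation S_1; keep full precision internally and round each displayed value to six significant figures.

∫_2^23 1/x^4 dx evaluates to 0.0416393.
Boundary: ½(f(2) + f(23)) = ½(0.0625000 + 3.57346e-06) = 0.0312518.
Running total after boundary: 0.0728911.
Correction k=1: B_{2}/2! · (f^{(1)}(23) − f^{(1)}(2)) = 1/12 · (-6.21471e-07 − (-0.125000)) = 0.0104166.

S_1 ≈ 0.0833077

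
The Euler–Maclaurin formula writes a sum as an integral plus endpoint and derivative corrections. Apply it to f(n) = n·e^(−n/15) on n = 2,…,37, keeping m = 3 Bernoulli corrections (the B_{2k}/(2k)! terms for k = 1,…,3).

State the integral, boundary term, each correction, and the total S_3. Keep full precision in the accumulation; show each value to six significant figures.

∫_2^37 x·e^(−x/15) dx evaluates to 156.973.
Boundary: ½(f(2) + f(37)) = ½(1.75035 + 3.14009) = 2.44522.
Running total after boundary: 159.418.
Correction k=1: B_{2}/2! · (f^{(1)}(37) − f^{(1)}(2)) = 1/12 · (-0.124472 − 0.758484) = -0.0735796.
Partial sum through k=1: 159.344.
Correction k=2: B_{4}/4! · (f^{(3)}(37) − f^{(3)}(2)) = −1/720 · (0.000201167 − 0.0111504) = 1.52072e-05.
Partial sum through k=2: 159.344.
Correction k=3: B_{6}/6! · (f^{(5)}(37) − f^{(5)}(2)) = 1/30240 · (4.24686e-06 − 8.41319e-05) = -2.64170e-09.

S_3 ≈ 159.344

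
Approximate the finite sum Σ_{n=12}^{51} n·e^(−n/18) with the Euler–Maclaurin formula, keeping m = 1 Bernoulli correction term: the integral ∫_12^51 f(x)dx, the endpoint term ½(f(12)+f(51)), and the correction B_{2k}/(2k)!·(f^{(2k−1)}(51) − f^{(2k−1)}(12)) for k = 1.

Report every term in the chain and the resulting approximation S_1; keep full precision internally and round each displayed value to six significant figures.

∫_12^51 x·e^(−x/18) dx evaluates to 204.195.
½[f(12) + f(51)] = ½[6.16101 + 2.99964] = 4.58032.
So far: 208.776.
k=1: B_{2}/(2)! × [f^{(1)}(51) − f^{(1)}(12)] = 1/12 × (-0.107830 − 0.171139) = -0.0232474.

S_1 ≈ 208.752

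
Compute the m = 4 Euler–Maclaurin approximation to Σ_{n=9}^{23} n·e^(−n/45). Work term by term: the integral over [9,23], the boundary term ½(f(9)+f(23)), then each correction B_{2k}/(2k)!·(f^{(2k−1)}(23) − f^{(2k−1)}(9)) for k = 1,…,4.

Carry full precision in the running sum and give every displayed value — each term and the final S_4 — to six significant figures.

S_4 ≈ 164.592

Integral: ∫_9^23 x·e^(−x/45) dx = 154.040.
Boundary: ½(f(9) + f(23)) = ½(7.36858 + 13.7961) = 10.5823.
Integral + boundary = 164.622.
k=1: B_{2}/(2)! × [f^{(1)}(23) − f^{(1)}(9)] = 1/12 × (0.293250 − 0.654985) = -0.0301446.
Partial sum through k=1: 164.592.
k=2: B_{4}/(4)! × [f^{(3)}(23) − f^{(3)}(9)] = −1/720 × (0.000737238 − 0.00113207) = 5.48381e-07.
Partial sum through k=2: 164.592.
k=3: B_{6}/(6)! × [f^{(5)}(23) − f^{(5)}(9)] = 1/30240 × (6.56623e-07 − 9.58368e-07) = -9.97834e-12.
Partial sum through k=3: 164.592.
k=4: B_{8}/(8)! × [f^{(7)}(23) − f^{(7)}(9)] = −1/1209600 × (4.68730e-10 − 6.70463e-10) = 1.66777e-16.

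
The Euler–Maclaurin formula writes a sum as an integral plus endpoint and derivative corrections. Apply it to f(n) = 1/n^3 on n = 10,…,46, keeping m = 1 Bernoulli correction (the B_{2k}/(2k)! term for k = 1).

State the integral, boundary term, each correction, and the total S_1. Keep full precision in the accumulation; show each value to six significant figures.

S_1 ≈ 0.00529379

Integral: ∫_10^46 1/x^3 dx = 0.00476371.
Boundary: ½(f(10) + f(46)) = ½(0.00100000 + 1.02737e-05) = 0.000505137.
So far: 0.00526884.
Order-1 term: 1/12 · (-6.70023e-07 − (-0.000300000)) = 2.49442e-05.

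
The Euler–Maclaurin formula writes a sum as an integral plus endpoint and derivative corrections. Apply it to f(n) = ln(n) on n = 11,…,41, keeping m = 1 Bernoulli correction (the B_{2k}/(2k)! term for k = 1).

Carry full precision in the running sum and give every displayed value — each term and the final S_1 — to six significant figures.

S_1 ≈ 98.9298

∫_11^41 ln(x) dx evaluates to 95.8796.
Endpoint term: (f(11) + f(41))/2 = (2.39790 + 3.71357)/2 = 3.05573.
Integral + boundary = 98.9353.
Order-1 term: 1/12 · (0.0243902 − 0.0909091) = -0.00554324.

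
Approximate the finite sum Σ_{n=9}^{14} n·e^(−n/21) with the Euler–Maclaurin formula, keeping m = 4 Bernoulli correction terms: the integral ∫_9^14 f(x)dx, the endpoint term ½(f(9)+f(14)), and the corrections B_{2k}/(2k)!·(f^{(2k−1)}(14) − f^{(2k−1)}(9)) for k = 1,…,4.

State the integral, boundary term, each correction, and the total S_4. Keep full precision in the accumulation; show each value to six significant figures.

S_4 ≈ 39.5537

∫_9^14 x·e^(−x/21) dx evaluates to 33.0450.
½[f(9) + f(14)] = ½[5.86295 + 7.18784] = 6.52540.
So far: 39.5704.
k=1: B_{2}/(2)! × [f^{(1)}(14) − f^{(1)}(9)] = 1/12 × (0.171139 − 0.372251) = -0.0167593.
Partial sum through k=1: 39.5537.
k=2: B_{4}/(4)! × [f^{(3)}(14) − f^{(3)}(9)] = −1/720 × (0.00271649 − 0.00379848) = 1.50276e-06.
Partial sum through k=2: 39.5537.
k=3: B_{6}/(6)! × [f^{(5)}(14) − f^{(5)}(9)] = 1/30240 × (1.14397e-05 − 1.53126e-05) = -1.28071e-10.
Partial sum through k=3: 39.5537.
k=4: B_{8}/(8)! × [f^{(7)}(14) − f^{(7)}(9)] = −1/1209600 × (3.79129e-08 − 4.99135e-08) = 9.92112e-15.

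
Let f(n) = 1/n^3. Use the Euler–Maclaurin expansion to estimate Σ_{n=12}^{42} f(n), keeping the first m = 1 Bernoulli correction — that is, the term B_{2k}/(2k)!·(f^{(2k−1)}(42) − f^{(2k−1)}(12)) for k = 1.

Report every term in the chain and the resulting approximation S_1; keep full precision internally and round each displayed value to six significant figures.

Integral: ∫_12^42 1/x^3 dx = 0.00318878.
Boundary: ½(f(12) + f(42)) = ½(0.000578704 + 1.34975e-05) = 0.000296101.
So far: 0.00348488.
k=1: B_{2}/(2)! × [f^{(1)}(42) − f^{(1)}(12)] = 1/12 × (-9.64104e-07 − (-0.000144676)) = 1.19760e-05.

S_1 ≈ 0.00349685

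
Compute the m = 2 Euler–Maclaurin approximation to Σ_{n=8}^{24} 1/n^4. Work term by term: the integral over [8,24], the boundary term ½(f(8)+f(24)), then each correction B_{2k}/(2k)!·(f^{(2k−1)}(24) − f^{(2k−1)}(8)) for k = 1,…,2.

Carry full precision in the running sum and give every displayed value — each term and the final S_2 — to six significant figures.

∫_8^24 1/x^4 dx evaluates to 0.000626929.
½[f(8) + f(24)] = ½[0.000244141 + 3.01408e-06] = 0.000123577.
Running total after boundary: 0.000750506.
Order-1 term: 1/12 · (-5.02347e-07 − (-0.000122070)) = 1.01307e-05.
Partial sum through k=1: 0.000760637.
Order-2 term: −1/720 · (-2.61639e-08 − (-5.72205e-05)) = -7.94365e-08.

S_2 ≈ 0.000760558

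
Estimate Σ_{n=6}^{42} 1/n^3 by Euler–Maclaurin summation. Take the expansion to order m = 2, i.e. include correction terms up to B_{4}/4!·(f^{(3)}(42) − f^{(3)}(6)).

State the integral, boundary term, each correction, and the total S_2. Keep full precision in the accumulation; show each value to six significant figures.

S_2 ≈ 0.0161180

∫_6^42 1/x^3 dx evaluates to 0.0136054.
½[f(6) + f(42)] = ½[0.00462963 + 1.34975e-05] = 0.00232156.
So far: 0.0159270.
Order-1 term: 1/12 · (-9.64104e-07 − (-0.00231481)) = 0.000192821.
Partial sum through k=1: 0.0161198.
Order-2 term: −1/720 · (-1.09309e-08 − (-0.00128601)) = -1.78611e-06.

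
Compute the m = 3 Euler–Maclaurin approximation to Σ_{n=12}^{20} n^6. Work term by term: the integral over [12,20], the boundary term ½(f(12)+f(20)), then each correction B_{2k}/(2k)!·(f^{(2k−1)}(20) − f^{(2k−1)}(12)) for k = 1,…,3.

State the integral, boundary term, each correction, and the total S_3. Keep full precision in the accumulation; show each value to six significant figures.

∫_12^20 x^6 dx evaluates to 1.77738e+08.
Boundary: ½(f(12) + f(20)) = ½(2.98598e+06 + 6.40000e+07) = 3.34930e+07.
Integral + boundary = 2.11231e+08.
Order-1 term: 1/12 · (1.92000e+07 − 1.49299e+06) = 1.47558e+06.
After k=1: 2.12707e+08.
Order-2 term: −1/720 · (960000 − 207360) = -1045.33.
After k=2: 2.12706e+08.
Order-3 term: 1/30240 · (14400.0 − 8640.00) = 0.190476.

S_3 ≈ 2.12706e+08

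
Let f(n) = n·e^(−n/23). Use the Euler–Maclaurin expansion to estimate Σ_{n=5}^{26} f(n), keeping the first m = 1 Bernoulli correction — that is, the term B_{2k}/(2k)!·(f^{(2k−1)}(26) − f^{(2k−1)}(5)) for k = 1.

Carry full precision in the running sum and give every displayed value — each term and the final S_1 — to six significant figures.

∫_5^26 x·e^(−x/23) dx evaluates to 154.272.
Boundary: ½(f(5) + f(26)) = ½(4.02308 + 8.39521) = 6.20914.
Integral + boundary = 160.481.
Order-1 term: 1/12 · (-0.0421165 − 0.629699) = -0.0559846.

S_1 ≈ 160.425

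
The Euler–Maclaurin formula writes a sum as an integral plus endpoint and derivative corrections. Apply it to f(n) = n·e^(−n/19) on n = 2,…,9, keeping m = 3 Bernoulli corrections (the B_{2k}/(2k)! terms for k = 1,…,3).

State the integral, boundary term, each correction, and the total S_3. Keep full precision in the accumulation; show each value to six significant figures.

∫_2^9 x·e^(−x/19) dx evaluates to 27.8565.
Boundary: ½(f(2) + f(9)) = ½(1.80018 + 5.60433) = 3.70226.
So far: 31.5588.
k=1: B_{2}/(2)! × [f^{(1)}(9) − f^{(1)}(2)] = 1/12 × (0.327739 − 0.805342) = -0.0398002.
After k=1: 31.5190.
k=2: B_{4}/(4)! × [f^{(3)}(9) − f^{(3)}(2)] = −1/720 × (0.00435775 − 0.00721750) = 3.97188e-06.
After k=2: 31.5190.
k=3: B_{6}/(6)! × [f^{(5)}(9) − f^{(5)}(2)] = 1/30240 × (2.16278e-05 − 3.38065e-05) = -4.02734e-10.

S_3 ≈ 31.5190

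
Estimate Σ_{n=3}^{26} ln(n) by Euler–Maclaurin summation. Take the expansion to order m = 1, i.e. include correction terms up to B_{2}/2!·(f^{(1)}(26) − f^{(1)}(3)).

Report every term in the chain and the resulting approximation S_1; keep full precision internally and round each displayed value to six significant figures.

S_1 ≈ 60.5685

Integral: ∫_3^26 ln(x) dx = 58.4147.
Endpoint term: (f(3) + f(26))/2 = (1.09861 + 3.25810)/2 = 2.17835.
Running total after boundary: 60.5930.
Correction k=1: B_{2}/2! · (f^{(1)}(26) − f^{(1)}(3)) = 1/12 · (0.0384615 − 0.333333) = -0.0245726.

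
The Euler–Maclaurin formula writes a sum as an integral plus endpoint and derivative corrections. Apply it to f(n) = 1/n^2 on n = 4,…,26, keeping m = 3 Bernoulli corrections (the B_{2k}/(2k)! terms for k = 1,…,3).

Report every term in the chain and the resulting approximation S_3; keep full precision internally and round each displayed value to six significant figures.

S_3 ≈ 0.246092

Integral: ∫_4^26 1/x^2 dx = 0.211538.
Endpoint term: (f(4) + f(26))/2 = (0.0625000 + 0.00147929)/2 = 0.0319896.
Integral + boundary = 0.243528.
k=1: B_{2}/(2)! × [f^{(1)}(26) − f^{(1)}(4)] = 1/12 × (-0.000113792 − (-0.0312500)) = 0.00259468.
Partial sum through k=1: 0.246123.
k=2: B_{4}/(4)! × [f^{(3)}(26) − f^{(3)}(4)] = −1/720 × (-2.01997e-06 − (-0.0234375)) = -3.25493e-05.
Partial sum through k=2: 0.246090.
k=3: B_{6}/(6)! × [f^{(5)}(26) − f^{(5)}(4)] = 1/30240 × (-8.96436e-08 − (-0.0439453)) = 1.45322e-06.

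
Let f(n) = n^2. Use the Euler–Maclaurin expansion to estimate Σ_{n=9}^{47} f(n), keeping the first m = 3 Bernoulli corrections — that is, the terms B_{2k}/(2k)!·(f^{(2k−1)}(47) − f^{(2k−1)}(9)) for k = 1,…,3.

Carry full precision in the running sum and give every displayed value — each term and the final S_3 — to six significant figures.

The integral term ∫_9^47 x^2 dx = 34364.7.
½[f(9) + f(47)] = ½[81.0000 + 2209.00] = 1145.00.
Running total after boundary: 35509.7.
Correction k=1: B_{2}/2! · (f^{(1)}(47) − f^{(1)}(9)) = 1/12 · (94.0000 − 18.0000) = 6.33333.
Partial sum through k=1: 35516.0.
Correction k=2: B_{4}/4! · (f^{(3)}(47) − f^{(3)}(9)) = −1/720 · (0.00000 − 0.00000) = 0.00000.
Partial sum through k=2: 35516.0.
Correction k=3: B_{6}/6! · (f^{(5)}(47) − f^{(5)}(9)) = 1/30240 · (0.00000 − 0.00000) = 0.00000.

S_3 ≈ 35516.0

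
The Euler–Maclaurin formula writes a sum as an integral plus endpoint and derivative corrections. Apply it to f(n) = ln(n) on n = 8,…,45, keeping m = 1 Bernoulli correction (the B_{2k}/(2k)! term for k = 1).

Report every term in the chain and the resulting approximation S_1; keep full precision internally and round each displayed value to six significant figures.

Integral: ∫_8^45 ln(x) dx = 117.664.
Endpoint term: (f(8) + f(45))/2 = (2.07944 + 3.80666)/2 = 2.94305.
So far: 120.607.
Correction k=1: B_{2}/2! · (f^{(1)}(45) − f^{(1)}(8)) = 1/12 · (0.0222222 − 0.125000) = -0.00856481.

S_1 ≈ 120.599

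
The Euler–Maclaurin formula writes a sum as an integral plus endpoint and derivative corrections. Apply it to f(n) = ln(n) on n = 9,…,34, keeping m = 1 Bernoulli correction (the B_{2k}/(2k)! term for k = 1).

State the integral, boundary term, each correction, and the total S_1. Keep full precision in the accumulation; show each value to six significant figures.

The integral term ∫_9^34 ln(x) dx = 75.1212.
Boundary: ½(f(9) + f(34)) = ½(2.19722 + 3.52636) = 2.86179.
So far: 77.9830.
Order-1 term: 1/12 · (0.0294118 − 0.111111) = -0.00680828.

S_1 ≈ 77.9762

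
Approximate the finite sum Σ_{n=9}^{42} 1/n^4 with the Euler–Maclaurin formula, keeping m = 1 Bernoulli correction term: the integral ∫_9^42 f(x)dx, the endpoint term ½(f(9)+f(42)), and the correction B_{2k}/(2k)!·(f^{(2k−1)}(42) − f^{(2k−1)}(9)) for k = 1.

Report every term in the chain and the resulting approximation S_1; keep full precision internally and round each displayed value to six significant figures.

The integral term ∫_9^42 1/x^4 dx = 0.000452748.
Endpoint term: (f(9) + f(42))/2 = (0.000152416 + 3.21368e-07)/2 = 7.63686e-05.
So far: 0.000529117.
k=1: B_{2}/(2)! × [f^{(1)}(42) − f^{(1)}(9)] = 1/12 × (-3.06065e-08 − (-6.77404e-05)) = 5.64248e-06.

S_1 ≈ 0.000534759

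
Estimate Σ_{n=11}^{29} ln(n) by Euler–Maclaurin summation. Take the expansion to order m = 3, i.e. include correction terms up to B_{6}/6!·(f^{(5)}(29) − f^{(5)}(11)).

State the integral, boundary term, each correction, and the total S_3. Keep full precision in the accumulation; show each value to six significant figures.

The integral term ∫_11^29 ln(x) dx = 53.2747.
½[f(11) + f(29)] = ½[2.39790 + 3.36730] = 2.88260.
Running total after boundary: 56.1573.
Correction k=1: B_{2}/2! · (f^{(1)}(29) − f^{(1)}(11)) = 1/12 · (0.0344828 − 0.0909091) = -0.00470219.
After k=1: 56.1526.
Correction k=2: B_{4}/4! · (f^{(3)}(29) − f^{(3)}(11)) = −1/720 · (8.20042e-05 − 0.00150263) = 1.97309e-06.
After k=2: 56.1526.
Correction k=3: B_{6}/6! · (f^{(5)}(29) − f^{(5)}(11)) = 1/30240 · (1.17010e-06 − 0.000149021) = -4.88925e-09.

S_3 ≈ 56.1526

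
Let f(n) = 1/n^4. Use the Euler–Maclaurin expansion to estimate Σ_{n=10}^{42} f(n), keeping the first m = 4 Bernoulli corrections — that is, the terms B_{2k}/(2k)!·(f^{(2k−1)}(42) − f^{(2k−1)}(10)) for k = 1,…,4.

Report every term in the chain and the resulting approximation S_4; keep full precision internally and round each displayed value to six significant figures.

∫_10^42 1/x^4 dx evaluates to 0.000328834.
Boundary: ½(f(10) + f(42)) = ½(0.000100000 + 3.21368e-07) = 5.01607e-05.
Integral + boundary = 0.000378995.
Correction k=1: B_{2}/2! · (f^{(1)}(42) − f^{(1)}(10)) = 1/12 · (-3.06065e-08 − (-4.00000e-05)) = 3.33078e-06.
Running total after k=1: 0.000382326.
Correction k=2: B_{4}/4! · (f^{(3)}(42) − f^{(3)}(10)) = −1/720 · (-5.20519e-10 − (-1.20000e-05)) = -1.66659e-08.
Running total after k=2: 0.000382309.
Correction k=3: B_{6}/6! · (f^{(5)}(42) − f^{(5)}(10)) = 1/30240 · (-1.65244e-11 − (-6.72000e-06)) = 2.22222e-10.
Running total after k=3: 0.000382309.
Correction k=4: B_{8}/8! · (f^{(7)}(42) − f^{(7)}(10)) = −1/1209600 · (-8.43082e-13 − (-6.04800e-06)) = -5.00000e-12.

S_4 ≈ 0.000382309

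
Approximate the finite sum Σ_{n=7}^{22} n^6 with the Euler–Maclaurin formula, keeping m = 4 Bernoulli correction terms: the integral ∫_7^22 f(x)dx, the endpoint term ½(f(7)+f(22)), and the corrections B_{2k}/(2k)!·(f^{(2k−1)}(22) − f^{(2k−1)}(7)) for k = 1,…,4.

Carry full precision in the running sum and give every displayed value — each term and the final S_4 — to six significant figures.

S_4 ≈ 4.15535e+08

∫_7^22 x^6 dx evaluates to 3.56219e+08.
Boundary: ½(f(7) + f(22)) = ½(117649 + 1.13380e+08) = 5.67488e+07.
Running total after boundary: 4.12968e+08.
Order-1 term: 1/12 · (3.09218e+07 − 100842) = 2.56841e+06.
Partial sum through k=1: 4.15536e+08.
Order-2 term: −1/720 · (1.27776e+06 − 41160.0) = -1717.50.
Partial sum through k=2: 4.15535e+08.
Order-3 term: 1/30240 · (15840.0 − 5040.00) = 0.357143.
Partial sum through k=3: 4.15535e+08.
Order-4 term: −1/1209600 · (0.00000 − 0.00000) = 0.00000.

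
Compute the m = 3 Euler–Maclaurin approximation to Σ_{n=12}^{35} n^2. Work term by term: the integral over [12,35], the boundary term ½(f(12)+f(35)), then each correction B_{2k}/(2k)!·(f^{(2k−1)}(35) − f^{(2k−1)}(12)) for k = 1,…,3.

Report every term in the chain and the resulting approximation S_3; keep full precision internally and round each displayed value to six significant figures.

Integral: ∫_12^35 x^2 dx = 13715.7.
Endpoint term: (f(12) + f(35))/2 = (144.000 + 1225.00)/2 = 684.500.
So far: 14400.2.
Order-1 term: 1/12 · (70.0000 − 24.0000) = 3.83333.
After k=1: 14404.0.
Order-2 term: −1/720 · (0.00000 − 0.00000) = 0.00000.
After k=2: 14404.0.
Order-3 term: 1/30240 · (0.00000 − 0.00000) = 0.00000.

S_3 ≈ 14404.0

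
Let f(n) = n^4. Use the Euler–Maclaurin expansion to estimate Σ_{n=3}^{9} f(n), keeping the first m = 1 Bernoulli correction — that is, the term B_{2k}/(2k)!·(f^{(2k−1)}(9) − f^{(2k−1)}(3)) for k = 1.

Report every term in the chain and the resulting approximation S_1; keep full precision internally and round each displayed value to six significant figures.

The integral term ∫_3^9 x^4 dx = 11761.2.
½[f(3) + f(9)] = ½[81.0000 + 6561.00] = 3321.00.
Integral + boundary = 15082.2.
k=1: B_{2}/(2)! × [f^{(1)}(9) − f^{(1)}(3)] = 1/12 × (2916.00 − 108.000) = 234.000.

S_1 ≈ 15316.2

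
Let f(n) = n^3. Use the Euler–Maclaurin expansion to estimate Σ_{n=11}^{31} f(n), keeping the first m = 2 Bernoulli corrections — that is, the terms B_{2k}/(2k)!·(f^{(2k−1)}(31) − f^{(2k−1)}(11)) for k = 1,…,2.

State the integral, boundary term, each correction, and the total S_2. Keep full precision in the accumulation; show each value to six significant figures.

S_2 ≈ 242991

Integral: ∫_11^31 x^3 dx = 227220.
Boundary: ½(f(11) + f(31)) = ½(1331.00 + 29791.0) = 15561.0.
So far: 242781.
Correction k=1: B_{2}/2! · (f^{(1)}(31) − f^{(1)}(11)) = 1/12 · (2883.00 − 363.000) = 210.000.
Running total after k=1: 242991.
Correction k=2: B_{4}/4! · (f^{(3)}(31) − f^{(3)}(11)) = −1/720 · (6.00000 − 6.00000) = 0.00000.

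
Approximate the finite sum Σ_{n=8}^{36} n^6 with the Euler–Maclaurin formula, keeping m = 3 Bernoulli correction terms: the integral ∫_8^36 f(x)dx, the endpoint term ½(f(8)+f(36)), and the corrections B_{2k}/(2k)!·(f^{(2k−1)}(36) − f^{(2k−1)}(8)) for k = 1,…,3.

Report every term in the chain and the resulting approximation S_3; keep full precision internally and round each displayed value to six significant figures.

The integral term ∫_8^36 x^6 dx = 1.11946e+10.
½[f(8) + f(36)] = ½[262144 + 2.17678e+09] = 1.08852e+09.
So far: 1.22831e+10.
k=1: B_{2}/(2)! × [f^{(1)}(36) − f^{(1)}(8)] = 1/12 × (3.62797e+08 − 196608) = 3.02167e+07.
Partial sum through k=1: 1.23133e+10.
k=2: B_{4}/(4)! × [f^{(3)}(36) − f^{(3)}(8)] = −1/720 × (5.59872e+06 − 61440.0) = -7690.67.
Partial sum through k=2: 1.23133e+10.
k=3: B_{6}/(6)! × [f^{(5)}(36) − f^{(5)}(8)] = 1/30240 × (25920.0 − 5760.00) = 0.666667.

S_3 ≈ 1.23133e+10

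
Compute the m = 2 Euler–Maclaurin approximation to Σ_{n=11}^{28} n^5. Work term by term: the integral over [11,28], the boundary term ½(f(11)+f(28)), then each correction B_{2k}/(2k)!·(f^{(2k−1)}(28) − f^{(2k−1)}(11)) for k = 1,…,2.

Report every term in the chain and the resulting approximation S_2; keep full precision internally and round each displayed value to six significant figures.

The integral term ∫_11^28 x^5 dx = 8.00198e+07.
Boundary: ½(f(11) + f(28)) = ½(161051 + 1.72104e+07) = 8.68571e+06.
So far: 8.87055e+07.
Correction k=1: B_{2}/2! · (f^{(1)}(28) − f^{(1)}(11)) = 1/12 · (3.07328e+06 − 73205.0) = 250006.
After k=1: 8.89555e+07.
Correction k=2: B_{4}/4! · (f^{(3)}(28) − f^{(3)}(11)) = −1/720 · (47040.0 − 7260.00) = -55.2500.

S_2 ≈ 8.89555e+07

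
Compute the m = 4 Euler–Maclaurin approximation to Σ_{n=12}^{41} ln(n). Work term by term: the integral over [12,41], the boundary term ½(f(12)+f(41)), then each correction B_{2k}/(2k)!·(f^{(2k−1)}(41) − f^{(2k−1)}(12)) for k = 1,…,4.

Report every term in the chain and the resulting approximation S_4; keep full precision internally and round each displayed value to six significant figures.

S_4 ≈ 96.5319

The integral term ∫_12^41 ln(x) dx = 93.4376.
Endpoint term: (f(12) + f(41))/2 = (2.48491 + 3.71357)/2 = 3.09924.
Integral + boundary = 96.5368.
Order-1 term: 1/12 · (0.0243902 − 0.0833333) = -0.00491192.
Running total after k=1: 96.5319.
Order-2 term: −1/720 · (2.90187e-05 − 0.00115741) = 1.56721e-06.
Running total after k=2: 96.5319.
Order-3 term: 1/30240 · (2.07153e-07 − 9.64506e-05) = -3.18265e-09.
Running total after k=3: 96.5319.
Order-4 term: −1/1209600 · (3.69697e-09 − 2.00939e-05) = 1.66089e-11.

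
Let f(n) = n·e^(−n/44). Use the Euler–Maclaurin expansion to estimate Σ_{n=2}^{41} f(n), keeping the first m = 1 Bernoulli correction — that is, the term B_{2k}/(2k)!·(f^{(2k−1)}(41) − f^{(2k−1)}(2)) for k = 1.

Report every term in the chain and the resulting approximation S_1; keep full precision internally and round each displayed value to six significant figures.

S_1 ≈ 470.065

The integral term ∫_2^41 x·e^(−x/44) dx = 461.109.
½[f(2) + f(41)] = ½[1.91113 + 16.1473] = 9.02922.
Running total after boundary: 470.138.
Correction k=1: B_{2}/2! · (f^{(1)}(41) − f^{(1)}(2)) = 1/12 · (0.0268525 − 0.912128) = -0.0737730.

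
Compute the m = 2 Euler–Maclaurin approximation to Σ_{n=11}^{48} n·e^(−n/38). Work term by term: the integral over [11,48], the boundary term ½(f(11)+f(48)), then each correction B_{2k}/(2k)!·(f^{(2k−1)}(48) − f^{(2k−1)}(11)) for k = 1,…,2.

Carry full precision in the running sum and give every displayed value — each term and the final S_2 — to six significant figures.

S_2 ≈ 480.795

The integral term ∫_11^48 x·e^(−x/38) dx = 469.942.
½[f(11) + f(48)] = ½[8.23523 + 13.5725] = 10.9038.
Running total after boundary: 480.845.
Correction k=1: B_{2}/2! · (f^{(1)}(48) − f^{(1)}(11)) = 1/12 · (-0.0744104 − 0.531941) = -0.0505293.
Running total after k=1: 480.795.
Correction k=2: B_{4}/4! · (f^{(3)}(48) − f^{(3)}(11)) = −1/720 · (0.000340103 − 0.00140530) = 1.47944e-06.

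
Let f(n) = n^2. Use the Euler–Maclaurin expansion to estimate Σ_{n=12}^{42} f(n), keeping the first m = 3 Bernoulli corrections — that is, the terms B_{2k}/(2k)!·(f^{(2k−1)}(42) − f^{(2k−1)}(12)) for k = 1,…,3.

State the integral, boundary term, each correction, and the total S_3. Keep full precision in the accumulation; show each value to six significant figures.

∫_12^42 x^2 dx evaluates to 24120.0.
½[f(12) + f(42)] = ½[144.000 + 1764.00] = 954.000.
Integral + boundary = 25074.0.
Order-1 term: 1/12 · (84.0000 − 24.0000) = 5.00000.
Partial sum through k=1: 25079.0.
Order-2 term: −1/720 · (0.00000 − 0.00000) = 0.00000.
Partial sum through k=2: 25079.0.
Order-3 term: 1/30240 · (0.00000 − 0.00000) = 0.00000.

S_3 ≈ 25079.0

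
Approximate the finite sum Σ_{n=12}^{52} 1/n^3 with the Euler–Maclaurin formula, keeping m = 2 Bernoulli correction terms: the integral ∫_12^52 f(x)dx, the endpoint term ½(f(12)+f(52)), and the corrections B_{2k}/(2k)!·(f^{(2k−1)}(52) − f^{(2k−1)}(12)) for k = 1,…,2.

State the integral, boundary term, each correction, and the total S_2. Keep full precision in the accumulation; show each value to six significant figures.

Integral: ∫_12^52 1/x^3 dx = 0.00328731.
Endpoint term: (f(12) + f(52))/2 = (0.000578704 + 7.11197e-06)/2 = 0.000292908.
So far: 0.00358022.
Correction k=1: B_{2}/2! · (f^{(1)}(52) − f^{(1)}(12)) = 1/12 · (-4.10306e-07 − (-0.000144676)) = 1.20221e-05.
Partial sum through k=1: 0.00359224.
Correction k=2: B_{4}/4! · (f^{(3)}(52) − f^{(3)}(12)) = −1/720 · (-3.03481e-09 − (-2.00939e-05)) = -2.79039e-08.

S_2 ≈ 0.00359221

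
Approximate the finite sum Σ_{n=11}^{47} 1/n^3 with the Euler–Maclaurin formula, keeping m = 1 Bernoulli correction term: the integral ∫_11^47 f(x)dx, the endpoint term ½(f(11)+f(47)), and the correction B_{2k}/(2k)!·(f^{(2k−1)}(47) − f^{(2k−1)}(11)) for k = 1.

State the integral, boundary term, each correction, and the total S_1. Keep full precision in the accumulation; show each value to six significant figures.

∫_11^47 1/x^3 dx evaluates to 0.00390588.
Endpoint term: (f(11) + f(47))/2 = (0.000751315 + 9.63178e-06)/2 = 0.000380473.
Integral + boundary = 0.00428636.
Correction k=1: B_{2}/2! · (f^{(1)}(47) − f^{(1)}(11)) = 1/12 · (-6.14794e-07 − (-0.000204904)) = 1.70241e-05.

S_1 ≈ 0.00430338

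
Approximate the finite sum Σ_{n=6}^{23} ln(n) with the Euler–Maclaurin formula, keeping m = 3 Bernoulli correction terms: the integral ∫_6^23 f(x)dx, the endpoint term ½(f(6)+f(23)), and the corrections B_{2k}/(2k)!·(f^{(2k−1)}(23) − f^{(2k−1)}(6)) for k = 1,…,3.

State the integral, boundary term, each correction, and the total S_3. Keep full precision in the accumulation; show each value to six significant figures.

Integral: ∫_6^23 ln(x) dx = 44.3658.
½[f(6) + f(23)] = ½[1.79176 + 3.13549] = 2.46363.
Running total after boundary: 46.8294.
Order-1 term: 1/12 · (0.0434783 − 0.166667) = -0.0102657.
Partial sum through k=1: 46.8192.
Order-2 term: −1/720 · (0.000164379 − 0.00925926) = 1.26318e-05.
Partial sum through k=2: 46.8192.
Order-3 term: 1/30240 · (3.72883e-06 − 0.00308642) = -1.01941e-07.

S_3 ≈ 46.8192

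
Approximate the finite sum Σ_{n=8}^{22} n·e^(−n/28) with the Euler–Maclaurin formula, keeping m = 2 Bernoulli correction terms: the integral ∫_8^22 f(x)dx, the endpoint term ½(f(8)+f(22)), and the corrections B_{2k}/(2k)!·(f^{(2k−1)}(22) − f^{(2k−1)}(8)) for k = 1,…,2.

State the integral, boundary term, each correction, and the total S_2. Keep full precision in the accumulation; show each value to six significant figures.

S_2 ≈ 127.361

Integral: ∫_8^22 x·e^(−x/28) dx = 119.377.
Endpoint term: (f(8) + f(22))/2 = (6.01182 + 10.0275)/2 = 8.01964.
Integral + boundary = 127.397.
k=1: B_{2}/(2)! × [f^{(1)}(22) − f^{(1)}(8)] = 1/12 × (0.0976701 − 0.536769) = -0.0365916.
Running total after k=1: 127.361.
k=2: B_{4}/(4)! × [f^{(3)}(22) − f^{(3)}(8)] = −1/720 × (0.00128732 − 0.00260169) = 1.82551e-06.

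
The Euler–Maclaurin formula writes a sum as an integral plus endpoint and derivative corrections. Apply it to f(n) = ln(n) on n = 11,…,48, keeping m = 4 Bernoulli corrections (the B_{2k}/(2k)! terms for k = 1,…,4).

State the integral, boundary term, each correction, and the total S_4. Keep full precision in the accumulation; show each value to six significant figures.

Integral: ∫_11^48 ln(x) dx = 122.441.
Boundary: ½(f(11) + f(48)) = ½(2.39790 + 3.87120) = 3.13455.
Running total after boundary: 125.575.
k=1: B_{2}/(2)! × [f^{(1)}(48) − f^{(1)}(11)] = 1/12 × (0.0208333 − 0.0909091) = -0.00583965.
Running total after k=1: 125.570.
k=2: B_{4}/(4)! × [f^{(3)}(48) − f^{(3)}(11)] = −1/720 × (1.80845e-05 − 0.00150263) = 2.06187e-06.
Running total after k=2: 125.570.
k=3: B_{6}/(6)! × [f^{(5)}(48) − f^{(5)}(11)] = 1/30240 × (9.41901e-08 − 0.000149021) = -4.92483e-09.
Running total after k=3: 125.570.
k=4: B_{8}/(8)! × [f^{(7)}(48) − f^{(7)}(11)] = −1/1209600 × (1.22643e-09 − 3.69474e-05) = 3.05441e-11.

S_4 ≈ 125.570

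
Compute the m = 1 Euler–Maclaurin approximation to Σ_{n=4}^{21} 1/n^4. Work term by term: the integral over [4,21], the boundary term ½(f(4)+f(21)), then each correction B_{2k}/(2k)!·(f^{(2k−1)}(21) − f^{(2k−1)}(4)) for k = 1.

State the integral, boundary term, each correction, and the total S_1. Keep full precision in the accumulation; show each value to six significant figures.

∫_4^21 1/x^4 dx evaluates to 0.00517234.
½[f(4) + f(21)] = ½[0.00390625 + 5.14189e-06] = 0.00195570.
Running total after boundary: 0.00712804.
Correction k=1: B_{2}/2! · (f^{(1)}(21) − f^{(1)}(4)) = 1/12 · (-9.79408e-07 − (-0.00390625)) = 0.000325439.

S_1 ≈ 0.00745348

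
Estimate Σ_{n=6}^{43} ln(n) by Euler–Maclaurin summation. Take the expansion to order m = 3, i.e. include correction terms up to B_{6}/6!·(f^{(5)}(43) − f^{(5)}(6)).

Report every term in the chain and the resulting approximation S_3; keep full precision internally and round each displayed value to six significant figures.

Integral: ∫_6^43 ln(x) dx = 113.981.
Boundary: ½(f(6) + f(43)) = ½(1.79176 + 3.76120) = 2.77648.
So far: 116.758.
k=1: B_{2}/(2)! × [f^{(1)}(43) − f^{(1)}(6)] = 1/12 × (0.0232558 − 0.166667) = -0.0119509.
Running total after k=1: 116.746.
k=2: B_{4}/(4)! × [f^{(3)}(43) − f^{(3)}(6)] = −1/720 × (2.51550e-05 − 0.00925926) = 1.28251e-05.
Running total after k=2: 116.746.
k=3: B_{6}/(6)! × [f^{(5)}(43) − f^{(5)}(6)] = 1/30240 × (1.63256e-07 − 0.00308642) = -1.02059e-07.

S_3 ≈ 116.746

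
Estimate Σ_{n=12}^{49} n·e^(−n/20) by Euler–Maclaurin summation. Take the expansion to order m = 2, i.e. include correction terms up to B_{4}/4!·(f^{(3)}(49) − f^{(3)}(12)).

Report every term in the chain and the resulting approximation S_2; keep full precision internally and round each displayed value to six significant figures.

S_2 ≈ 237.533

∫_12^49 x·e^(−x/20) dx evaluates to 232.154.
½[f(12) + f(49)] = ½[6.58574 + 4.22839] = 5.40706.
Integral + boundary = 237.561.
Correction k=1: B_{2}/2! · (f^{(1)}(49) − f^{(1)}(12)) = 1/12 · (-0.125126 − 0.219525) = -0.0287209.
Running total after k=1: 237.533.
Correction k=2: B_{4}/4! · (f^{(3)}(49) − f^{(3)}(12)) = −1/720 · (0.000118654 − 0.00329287) = 4.40863e-06.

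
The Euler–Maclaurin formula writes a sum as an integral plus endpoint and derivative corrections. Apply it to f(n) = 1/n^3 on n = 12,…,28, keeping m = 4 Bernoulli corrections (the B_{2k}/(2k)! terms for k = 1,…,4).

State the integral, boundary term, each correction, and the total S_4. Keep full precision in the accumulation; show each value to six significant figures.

∫_12^28 1/x^3 dx evaluates to 0.00283447.
½[f(12) + f(28)] = ½[0.000578704 + 4.55539e-05] = 0.000312129.
So far: 0.00314660.
Order-1 term: 1/12 · (-4.88078e-06 − (-0.000144676)) = 1.16496e-05.
Partial sum through k=1: 0.00315825.
Order-2 term: −1/720 · (-1.24510e-07 − (-2.00939e-05)) = -2.77352e-08.
Partial sum through k=2: 0.00315822.
Order-3 term: 1/30240 · (-6.67016e-09 − (-5.86071e-06)) = 1.93586e-10.
Partial sum through k=3: 0.00315822.
Order-4 term: −1/1209600 · (-6.12566e-10 − (-2.93036e-06)) = -2.42208e-12.

S_4 ≈ 0.00315822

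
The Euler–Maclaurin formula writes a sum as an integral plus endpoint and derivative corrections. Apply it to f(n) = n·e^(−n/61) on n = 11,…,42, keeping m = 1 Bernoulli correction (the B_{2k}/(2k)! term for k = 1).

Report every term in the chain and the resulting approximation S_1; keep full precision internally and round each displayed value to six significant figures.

Integral: ∫_11^42 x·e^(−x/61) dx = 511.249.
Boundary: ½(f(11) + f(42)) = ½(9.18496 + 21.0973) = 15.1411.
Integral + boundary = 526.390.
k=1: B_{2}/(2)! × [f^{(1)}(42) − f^{(1)}(11)] = 1/12 × (0.156459 − 0.684423) = -0.0439970.

S_1 ≈ 526.346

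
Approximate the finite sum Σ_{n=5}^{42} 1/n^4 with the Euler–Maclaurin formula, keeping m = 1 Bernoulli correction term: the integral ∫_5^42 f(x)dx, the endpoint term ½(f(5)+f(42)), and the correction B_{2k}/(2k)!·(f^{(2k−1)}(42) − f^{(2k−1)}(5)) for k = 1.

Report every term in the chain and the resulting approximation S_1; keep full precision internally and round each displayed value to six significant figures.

The integral term ∫_5^42 1/x^4 dx = 0.00266217.
Boundary: ½(f(5) + f(42)) = ½(0.00160000 + 3.21368e-07) = 0.000800161.
Running total after boundary: 0.00346233.
Order-1 term: 1/12 · (-3.06065e-08 − (-0.00128000)) = 0.000106664.

S_1 ≈ 0.00356899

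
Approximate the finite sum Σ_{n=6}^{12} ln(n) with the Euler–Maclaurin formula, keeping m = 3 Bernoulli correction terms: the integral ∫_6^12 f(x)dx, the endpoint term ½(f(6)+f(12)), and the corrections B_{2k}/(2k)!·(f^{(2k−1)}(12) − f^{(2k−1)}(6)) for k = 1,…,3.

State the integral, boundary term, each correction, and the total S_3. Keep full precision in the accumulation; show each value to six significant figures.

S_3 ≈ 15.1997

∫_6^12 ln(x) dx evaluates to 13.0683.
Boundary: ½(f(6) + f(12)) = ½(1.79176 + 2.48491) = 2.13833.
Integral + boundary = 15.2067.
k=1: B_{2}/(2)! × [f^{(1)}(12) − f^{(1)}(6)] = 1/12 × (0.0833333 − 0.166667) = -0.00694444.
Running total after k=1: 15.1997.
k=2: B_{4}/(4)! × [f^{(3)}(12) − f^{(3)}(6)] = −1/720 × (0.00115741 − 0.00925926) = 1.12526e-05.
Running total after k=2: 15.1997.
k=3: B_{6}/(6)! × [f^{(5)}(12) − f^{(5)}(6)] = 1/30240 × (9.64506e-05 − 0.00308642) = -9.88746e-08.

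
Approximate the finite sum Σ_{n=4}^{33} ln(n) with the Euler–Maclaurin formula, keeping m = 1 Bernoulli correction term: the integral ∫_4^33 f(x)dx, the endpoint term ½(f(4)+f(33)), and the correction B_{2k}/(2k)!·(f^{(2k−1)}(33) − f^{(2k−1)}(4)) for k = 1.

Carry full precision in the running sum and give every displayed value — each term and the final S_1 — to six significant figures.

The integral term ∫_4^33 ln(x) dx = 80.8396.
½[f(4) + f(33)] = ½[1.38629 + 3.49651] = 2.44140.
Running total after boundary: 83.2810.
Order-1 term: 1/12 · (0.0303030 − 0.250000) = -0.0183081.

S_1 ≈ 83.2627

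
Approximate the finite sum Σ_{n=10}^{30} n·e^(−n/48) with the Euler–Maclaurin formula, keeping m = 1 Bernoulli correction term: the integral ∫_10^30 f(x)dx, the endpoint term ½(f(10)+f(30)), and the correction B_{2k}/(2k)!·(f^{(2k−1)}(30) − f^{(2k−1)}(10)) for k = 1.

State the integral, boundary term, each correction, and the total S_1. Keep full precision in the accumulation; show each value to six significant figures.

∫_10^30 x·e^(−x/48) dx evaluates to 256.412.
Boundary: ½(f(10) + f(30)) = ½(8.11936 + 16.0578) = 12.0886.
Running total after boundary: 268.501.
k=1: B_{2}/(2)! × [f^{(1)}(30) − f^{(1)}(10)] = 1/12 × (0.200723 − 0.642783) = -0.0368383.

S_1 ≈ 268.464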